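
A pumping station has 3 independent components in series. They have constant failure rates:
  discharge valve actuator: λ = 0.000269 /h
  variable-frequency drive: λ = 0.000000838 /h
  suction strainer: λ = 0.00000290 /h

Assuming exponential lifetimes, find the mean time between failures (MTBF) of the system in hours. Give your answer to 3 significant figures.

Series of exponential components: λ_sys = Σ λ_i
λ_sys = 0.000269 + 0.000000838 + 0.00000290 = 2.7274e-04 /h
MTBF = 1 / λ_sys = 3670 h

3670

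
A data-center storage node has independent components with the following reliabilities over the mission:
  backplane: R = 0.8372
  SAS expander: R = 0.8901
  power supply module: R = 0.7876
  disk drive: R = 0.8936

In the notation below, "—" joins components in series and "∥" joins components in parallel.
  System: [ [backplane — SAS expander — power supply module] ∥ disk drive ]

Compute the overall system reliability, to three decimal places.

0.956

Series (backplane, SAS expander, and power supply module): 0.83720 × 0.89010 × 0.78760 = 0.58691
Parallel ([0.58691] and disk drive): 1 − (1 − 0.58691)(1 − 0.89360) = 0.956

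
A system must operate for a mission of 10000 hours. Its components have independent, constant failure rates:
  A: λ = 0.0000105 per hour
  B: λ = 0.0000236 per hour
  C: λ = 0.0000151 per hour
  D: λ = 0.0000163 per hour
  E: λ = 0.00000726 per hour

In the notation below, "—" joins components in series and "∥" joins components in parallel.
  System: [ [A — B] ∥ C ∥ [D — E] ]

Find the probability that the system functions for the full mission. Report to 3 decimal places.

0.991

R(A) = exp(−0.0000105 × 10000) = 0.90032
R(B) = exp(−0.0000236 × 10000) = 0.78978
R(C) = exp(−0.0000151 × 10000) = 0.85985
R(D) = exp(−0.0000163 × 10000) = 0.84959
R(E) = exp(−0.00000726 × 10000) = 0.92997
Series (A and B): 0.90032 × 0.78978 = 0.71105
Series (D and E): 0.84959 × 0.92997 = 0.79009
Parallel ([0.71105], C, and [0.79009]): 1 − (1 − 0.71105)(1 − 0.85985)(1 − 0.79009) = 0.991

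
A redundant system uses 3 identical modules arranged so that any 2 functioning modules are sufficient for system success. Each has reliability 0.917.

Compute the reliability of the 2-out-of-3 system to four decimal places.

0.9805

R = Σ_{i=2}^{3} C(3,i) p^i (1−p)^{3−i} with p = 0.917
C(3,2)·0.917^2·0.083^1 = 0.209381
C(3,3)·0.917^3·0.083^0 = 0.771095
Sum = 0.9805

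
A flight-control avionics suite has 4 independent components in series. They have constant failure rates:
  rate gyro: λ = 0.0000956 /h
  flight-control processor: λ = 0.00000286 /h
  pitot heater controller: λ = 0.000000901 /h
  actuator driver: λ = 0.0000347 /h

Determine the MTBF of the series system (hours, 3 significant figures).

Series of exponential components: λ_sys = Σ λ_i
λ_sys = 0.0000956 + 0.00000286 + 0.000000901 + 0.0000347 = 1.3406e-04 /h
MTBF = 1 / λ_sys = 7460 h

7460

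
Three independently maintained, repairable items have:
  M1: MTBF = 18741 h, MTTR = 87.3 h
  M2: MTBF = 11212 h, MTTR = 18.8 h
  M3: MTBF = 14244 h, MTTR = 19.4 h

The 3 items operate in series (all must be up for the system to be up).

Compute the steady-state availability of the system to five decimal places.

0.99235

A(M1) = MTBF/(MTBF+MTTR) = 18741/(18741+87.3) = 0.995363
A(M2) = MTBF/(MTBF+MTTR) = 11212/(11212+18.8) = 0.998326
A(M3) = MTBF/(MTBF+MTTR) = 14244/(14244+19.4) = 0.998640
Series availability: 0.995363 × 0.998326 × 0.998640 = 0.99235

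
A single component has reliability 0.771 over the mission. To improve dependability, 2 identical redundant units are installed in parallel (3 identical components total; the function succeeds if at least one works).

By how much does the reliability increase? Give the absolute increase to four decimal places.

0.2170

R_before = 0.771
R_after = 1 − (1 − 0.771)^3 = 0.9880
ΔR = 0.9880 − 0.771 = 0.2170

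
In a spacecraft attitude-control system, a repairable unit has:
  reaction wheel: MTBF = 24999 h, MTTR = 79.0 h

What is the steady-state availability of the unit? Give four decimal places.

A(reaction wheel) = MTBF/(MTBF+MTTR) = 24999/(24999+79.0) = 0.9968

0.9968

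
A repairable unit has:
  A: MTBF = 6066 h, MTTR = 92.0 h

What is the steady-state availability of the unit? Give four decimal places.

A(A) = MTBF/(MTBF+MTTR) = 6066/(6066+92.0) = 0.9851

0.9851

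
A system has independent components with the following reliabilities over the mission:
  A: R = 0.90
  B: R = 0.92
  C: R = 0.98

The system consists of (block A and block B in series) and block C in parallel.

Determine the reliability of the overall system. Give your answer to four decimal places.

Series (A and B): 0.900000 × 0.920000 = 0.828000
Parallel ([0.828000] and C): 1 − (1 − 0.828000)(1 − 0.980000) = 0.9966

0.9966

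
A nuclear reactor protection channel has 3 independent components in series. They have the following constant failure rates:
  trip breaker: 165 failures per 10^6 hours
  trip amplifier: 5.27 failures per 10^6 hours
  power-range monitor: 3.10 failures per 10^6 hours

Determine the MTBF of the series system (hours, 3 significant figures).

Series of exponential components: λ_sys = Σ λ_i
λ_sys = 0.000165 + 0.00000527 + 0.00000310 = 1.7337e-04 /h
MTBF = 1 / λ_sys = 5770 h

5770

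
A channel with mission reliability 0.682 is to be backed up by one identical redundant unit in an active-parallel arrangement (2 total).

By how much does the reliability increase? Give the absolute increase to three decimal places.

0.217

R_before = 0.682
R_after = 1 − (1 − 0.682)^2 = 0.899
ΔR = 0.899 − 0.682 = 0.217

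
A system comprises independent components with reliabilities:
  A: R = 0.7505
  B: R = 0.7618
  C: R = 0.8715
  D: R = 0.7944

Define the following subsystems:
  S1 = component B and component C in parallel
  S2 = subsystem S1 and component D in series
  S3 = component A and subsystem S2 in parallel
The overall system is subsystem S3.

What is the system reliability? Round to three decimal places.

0.943

Parallel (B and C): 1 − (1 − 0.76180)(1 − 0.87150) = 0.96939
Series ([0.96939] and D): 0.96939 × 0.79440 = 0.77008
Parallel (A and [0.77008]): 1 − (1 − 0.75050)(1 − 0.77008) = 0.943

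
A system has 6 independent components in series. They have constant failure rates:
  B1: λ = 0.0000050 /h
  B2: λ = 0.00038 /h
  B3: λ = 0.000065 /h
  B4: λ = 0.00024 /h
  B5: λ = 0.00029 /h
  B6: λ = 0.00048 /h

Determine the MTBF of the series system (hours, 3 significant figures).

Series of exponential components: λ_sys = Σ λ_i
λ_sys = 0.0000050 + 0.00038 + 0.000065 + 0.00024 + 0.00029 + 0.00048 = 1.4600e-03 /h
MTBF = 1 / λ_sys = 685 h

685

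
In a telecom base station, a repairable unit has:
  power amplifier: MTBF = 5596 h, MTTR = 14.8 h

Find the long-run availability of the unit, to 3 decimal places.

A(power amplifier) = MTBF/(MTBF+MTTR) = 5596/(5596+14.8) = 0.997

0.997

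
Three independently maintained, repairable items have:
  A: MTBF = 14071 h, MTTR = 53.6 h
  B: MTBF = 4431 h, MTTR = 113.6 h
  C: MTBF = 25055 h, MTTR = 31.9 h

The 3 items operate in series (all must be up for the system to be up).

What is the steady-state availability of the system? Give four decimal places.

0.9701

A(A) = MTBF/(MTBF+MTTR) = 14071/(14071+53.6) = 0.996205
A(B) = MTBF/(MTBF+MTTR) = 4431/(4431+113.6) = 0.975003
A(C) = MTBF/(MTBF+MTTR) = 25055/(25055+31.9) = 0.998728
Series availability: 0.996205 × 0.975003 × 0.998728 = 0.9701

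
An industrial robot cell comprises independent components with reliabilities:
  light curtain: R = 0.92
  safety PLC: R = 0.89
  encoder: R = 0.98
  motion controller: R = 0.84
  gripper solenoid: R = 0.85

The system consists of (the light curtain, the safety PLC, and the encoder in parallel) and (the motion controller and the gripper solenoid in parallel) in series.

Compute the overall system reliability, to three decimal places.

0.976

Parallel (light curtain, safety PLC, and encoder): 1 − (1 − 0.92000)(1 − 0.89000)(1 − 0.98000) = 0.99982
Parallel (motion controller and gripper solenoid): 1 − (1 − 0.84000)(1 − 0.85000) = 0.97600
Series ([0.99982] and [0.97600]): 0.99982 × 0.97600 = 0.976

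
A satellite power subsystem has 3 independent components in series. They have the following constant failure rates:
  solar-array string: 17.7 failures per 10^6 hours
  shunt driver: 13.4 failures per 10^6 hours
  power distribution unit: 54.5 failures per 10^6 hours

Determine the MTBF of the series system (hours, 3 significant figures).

11700

Series of exponential components: λ_sys = Σ λ_i
λ_sys = 0.0000177 + 0.0000134 + 0.0000545 = 8.5600e-05 /h
MTBF = 1 / λ_sys = 11700 h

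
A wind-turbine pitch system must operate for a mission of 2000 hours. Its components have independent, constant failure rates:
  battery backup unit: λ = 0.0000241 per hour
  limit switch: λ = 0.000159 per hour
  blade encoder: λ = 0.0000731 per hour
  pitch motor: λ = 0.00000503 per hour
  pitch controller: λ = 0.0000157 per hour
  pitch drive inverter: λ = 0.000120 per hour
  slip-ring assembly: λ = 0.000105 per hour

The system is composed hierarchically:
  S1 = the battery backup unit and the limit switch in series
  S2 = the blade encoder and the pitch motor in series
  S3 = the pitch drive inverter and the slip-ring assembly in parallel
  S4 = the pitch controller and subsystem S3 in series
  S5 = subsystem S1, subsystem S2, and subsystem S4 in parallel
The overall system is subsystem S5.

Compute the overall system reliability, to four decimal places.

R(battery backup unit) = exp(−0.0000241 × 2000) = 0.952943
R(limit switch) = exp(−0.000159 × 2000) = 0.727603
R(blade encoder) = exp(−0.0000731 × 2000) = 0.863985
R(pitch motor) = exp(−0.00000503 × 2000) = 0.989990
R(pitch controller) = exp(−0.0000157 × 2000) = 0.969088
R(pitch drive inverter) = exp(−0.000120 × 2000) = 0.786628
R(slip-ring assembly) = exp(−0.000105 × 2000) = 0.810584
Series (battery backup unit and limit switch): 0.952943 × 0.727603 = 0.693364
Series (blade encoder and pitch motor): 0.863985 × 0.989990 = 0.855337
Parallel (pitch drive inverter and slip-ring assembly): 1 − (1 − 0.786628)(1 − 0.810584) = 0.959584
Series (pitch controller and [0.959584]): 0.969088 × 0.959584 = 0.929921
Parallel ([0.693364], [0.855337], and [0.929921]): 1 − (1 − 0.693364)(1 − 0.855337)(1 − 0.929921) = 0.9969

0.9969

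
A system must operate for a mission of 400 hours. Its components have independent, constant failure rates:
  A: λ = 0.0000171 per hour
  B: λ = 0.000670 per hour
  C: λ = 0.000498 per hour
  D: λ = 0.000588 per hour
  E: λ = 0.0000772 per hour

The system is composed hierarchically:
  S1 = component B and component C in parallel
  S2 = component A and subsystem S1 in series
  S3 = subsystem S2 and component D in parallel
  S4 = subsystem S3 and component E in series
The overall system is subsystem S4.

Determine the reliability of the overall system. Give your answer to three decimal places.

0.960

R(A) = exp(−0.0000171 × 400) = 0.99318
R(B) = exp(−0.000670 × 400) = 0.76491
R(C) = exp(−0.000498 × 400) = 0.81939
R(D) = exp(−0.000588 × 400) = 0.79041
R(E) = exp(−0.0000772 × 400) = 0.96959
Parallel (B and C): 1 − (1 − 0.76491)(1 − 0.81939) = 0.95754
Series (A and [0.95754]): 0.99318 × 0.95754 = 0.95101
Parallel ([0.95101] and D): 1 − (1 − 0.95101)(1 − 0.79041) = 0.98973
Series ([0.98973] and E): 0.98973 × 0.96959 = 0.960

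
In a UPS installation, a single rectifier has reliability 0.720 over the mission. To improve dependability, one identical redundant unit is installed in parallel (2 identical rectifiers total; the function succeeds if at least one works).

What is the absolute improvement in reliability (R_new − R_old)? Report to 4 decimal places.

R_before = 0.720
R_after = 1 − (1 − 0.720)^2 = 0.9216
ΔR = 0.9216 − 0.720 = 0.2016

0.2016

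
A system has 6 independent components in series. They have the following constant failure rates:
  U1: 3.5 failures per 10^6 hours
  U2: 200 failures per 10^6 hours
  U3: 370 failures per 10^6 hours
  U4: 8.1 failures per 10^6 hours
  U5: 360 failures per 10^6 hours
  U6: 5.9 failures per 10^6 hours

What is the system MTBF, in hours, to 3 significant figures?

Series of exponential components: λ_sys = Σ λ_i
λ_sys = 0.0000035 + 0.00020 + 0.00037 + 0.0000081 + 0.00036 + 0.0000059 = 9.4750e-04 /h
MTBF = 1 / λ_sys = 1060 h

1060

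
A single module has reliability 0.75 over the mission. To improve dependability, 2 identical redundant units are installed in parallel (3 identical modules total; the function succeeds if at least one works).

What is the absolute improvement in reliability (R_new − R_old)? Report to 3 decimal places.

0.234

R_before = 0.75
R_after = 1 − (1 − 0.75)^3 = 0.984
ΔR = 0.984 − 0.75 = 0.234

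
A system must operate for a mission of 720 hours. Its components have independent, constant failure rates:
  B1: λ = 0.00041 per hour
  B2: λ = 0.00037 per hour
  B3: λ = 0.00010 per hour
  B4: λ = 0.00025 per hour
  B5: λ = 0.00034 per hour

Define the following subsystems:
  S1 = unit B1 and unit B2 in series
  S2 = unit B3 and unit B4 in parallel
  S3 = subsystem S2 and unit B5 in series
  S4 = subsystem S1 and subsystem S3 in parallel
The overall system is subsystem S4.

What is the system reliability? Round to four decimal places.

0.9028

R(B1) = exp(−0.00041 × 720) = 0.744383
R(B2) = exp(−0.00037 × 720) = 0.766133
R(B3) = exp(−0.00010 × 720) = 0.930531
R(B4) = exp(−0.00025 × 720) = 0.835270
R(B5) = exp(−0.00034 × 720) = 0.782861
Series (B1 and B2): 0.744383 × 0.766133 = 0.570296
Parallel (B3 and B4): 1 − (1 − 0.930531)(1 − 0.835270) = 0.988556
Series ([0.988556] and B5): 0.988556 × 0.782861 = 0.773902
Parallel ([0.570296] and [0.773902]): 1 − (1 − 0.570296)(1 − 0.773902) = 0.9028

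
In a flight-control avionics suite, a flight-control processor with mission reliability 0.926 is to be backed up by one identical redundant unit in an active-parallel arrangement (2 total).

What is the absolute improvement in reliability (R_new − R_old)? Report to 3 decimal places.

R_before = 0.926
R_after = 1 − (1 − 0.926)^2 = 0.995
ΔR = 0.995 − 0.926 = 0.069

0.069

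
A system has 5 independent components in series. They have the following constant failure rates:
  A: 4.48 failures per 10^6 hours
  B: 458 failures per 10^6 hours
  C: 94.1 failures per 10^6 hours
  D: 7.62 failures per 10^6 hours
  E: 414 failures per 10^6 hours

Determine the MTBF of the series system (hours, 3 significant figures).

Series of exponential components: λ_sys = Σ λ_i
λ_sys = 0.00000448 + 0.000458 + 0.0000941 + 0.00000762 + 0.000414 = 9.7820e-04 /h
MTBF = 1 / λ_sys = 1020 h

1020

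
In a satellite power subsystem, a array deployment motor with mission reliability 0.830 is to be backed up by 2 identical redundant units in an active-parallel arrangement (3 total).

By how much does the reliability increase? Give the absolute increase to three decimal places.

R_before = 0.830
R_after = 1 − (1 − 0.830)^3 = 0.995
ΔR = 0.995 − 0.830 = 0.165

0.165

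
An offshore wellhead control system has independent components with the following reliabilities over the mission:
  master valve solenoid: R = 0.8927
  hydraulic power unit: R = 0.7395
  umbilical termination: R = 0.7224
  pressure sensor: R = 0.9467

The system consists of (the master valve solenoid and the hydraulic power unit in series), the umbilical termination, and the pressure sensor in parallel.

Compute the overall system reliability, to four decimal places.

Series (master valve solenoid and hydraulic power unit): 0.892700 × 0.739500 = 0.660152
Parallel ([0.660152], umbilical termination, and pressure sensor): 1 − (1 − 0.660152)(1 − 0.722400)(1 − 0.946700) = 0.9950

0.9950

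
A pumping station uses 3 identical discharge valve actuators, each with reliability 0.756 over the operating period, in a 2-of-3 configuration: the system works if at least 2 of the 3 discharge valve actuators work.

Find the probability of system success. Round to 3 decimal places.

0.850

R = Σ_{i=2}^{3} C(3,i) p^i (1−p)^{3−i} with p = 0.756
C(3,2)·0.756^2·0.244^1 = 0.41836
C(3,3)·0.756^3·0.244^0 = 0.43208
Sum = 0.850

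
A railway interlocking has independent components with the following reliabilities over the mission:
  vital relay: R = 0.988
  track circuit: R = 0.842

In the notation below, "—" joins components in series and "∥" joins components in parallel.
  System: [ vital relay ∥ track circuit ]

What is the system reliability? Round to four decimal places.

Parallel (vital relay and track circuit): 1 − (1 − 0.988000)(1 − 0.842000) = 0.9981

0.9981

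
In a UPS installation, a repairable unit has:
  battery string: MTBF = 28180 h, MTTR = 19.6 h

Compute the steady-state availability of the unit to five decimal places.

A(battery string) = MTBF/(MTBF+MTTR) = 28180/(28180+19.6) = 0.99930

0.99930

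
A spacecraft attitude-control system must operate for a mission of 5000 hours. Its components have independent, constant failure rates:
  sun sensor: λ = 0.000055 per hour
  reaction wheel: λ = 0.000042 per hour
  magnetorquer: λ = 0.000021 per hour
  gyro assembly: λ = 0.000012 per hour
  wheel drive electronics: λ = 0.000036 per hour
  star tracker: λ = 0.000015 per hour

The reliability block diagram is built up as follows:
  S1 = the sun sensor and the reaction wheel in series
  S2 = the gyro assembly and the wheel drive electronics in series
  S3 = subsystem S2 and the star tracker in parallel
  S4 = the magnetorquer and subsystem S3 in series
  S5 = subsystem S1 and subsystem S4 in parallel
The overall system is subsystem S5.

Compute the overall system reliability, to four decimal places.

0.9564

R(sun sensor) = exp(−0.000055 × 5000) = 0.759572
R(reaction wheel) = exp(−0.000042 × 5000) = 0.810584
R(magnetorquer) = exp(−0.000021 × 5000) = 0.900325
R(gyro assembly) = exp(−0.000012 × 5000) = 0.941765
R(wheel drive electronics) = exp(−0.000036 × 5000) = 0.835270
R(star tracker) = exp(−0.000015 × 5000) = 0.927743
Series (sun sensor and reaction wheel): 0.759572 × 0.810584 = 0.615697
Series (gyro assembly and wheel drive electronics): 0.941765 × 0.835270 = 0.786628
Parallel ([0.786628] and star tracker): 1 − (1 − 0.786628)(1 − 0.927743) = 0.984582
Series (magnetorquer and [0.984582]): 0.900325 × 0.984582 = 0.886444
Parallel ([0.615697] and [0.886444]): 1 − (1 − 0.615697)(1 − 0.886444) = 0.9564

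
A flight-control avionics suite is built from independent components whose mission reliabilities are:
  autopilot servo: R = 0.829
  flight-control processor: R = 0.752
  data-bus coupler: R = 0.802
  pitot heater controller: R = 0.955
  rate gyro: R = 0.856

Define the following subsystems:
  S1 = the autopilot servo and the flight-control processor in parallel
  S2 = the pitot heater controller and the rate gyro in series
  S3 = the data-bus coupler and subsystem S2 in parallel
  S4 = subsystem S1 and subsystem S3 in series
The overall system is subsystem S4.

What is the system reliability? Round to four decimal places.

0.9230

Parallel (autopilot servo and flight-control processor): 1 − (1 − 0.829000)(1 − 0.752000) = 0.957592
Series (pitot heater controller and rate gyro): 0.955000 × 0.856000 = 0.817480
Parallel (data-bus coupler and [0.817480]): 1 − (1 − 0.802000)(1 − 0.817480) = 0.963861
Series ([0.957592] and [0.963861]): 0.957592 × 0.963861 = 0.9230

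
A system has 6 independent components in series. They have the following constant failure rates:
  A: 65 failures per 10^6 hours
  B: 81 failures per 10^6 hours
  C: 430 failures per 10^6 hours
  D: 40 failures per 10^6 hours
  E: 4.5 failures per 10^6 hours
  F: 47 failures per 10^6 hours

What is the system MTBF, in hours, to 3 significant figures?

1500

Series of exponential components: λ_sys = Σ λ_i
λ_sys = 0.000065 + 0.000081 + 0.00043 + 0.000040 + 0.0000045 + 0.000047 = 6.6750e-04 /h
MTBF = 1 / λ_sys = 1500 h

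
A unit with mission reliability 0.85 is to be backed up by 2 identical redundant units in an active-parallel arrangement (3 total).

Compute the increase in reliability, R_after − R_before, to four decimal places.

R_before = 0.85
R_after = 1 − (1 − 0.85)^3 = 0.9966
ΔR = 0.9966 − 0.85 = 0.1466

0.1466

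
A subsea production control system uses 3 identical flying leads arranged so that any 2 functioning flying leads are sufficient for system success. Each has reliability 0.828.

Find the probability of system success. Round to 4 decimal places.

R = Σ_{i=2}^{3} C(3,i) p^i (1−p)^{3−i} with p = 0.828
C(3,2)·0.828^2·0.172^1 = 0.353761
C(3,3)·0.828^3·0.172^0 = 0.567664
Sum = 0.9214

0.9214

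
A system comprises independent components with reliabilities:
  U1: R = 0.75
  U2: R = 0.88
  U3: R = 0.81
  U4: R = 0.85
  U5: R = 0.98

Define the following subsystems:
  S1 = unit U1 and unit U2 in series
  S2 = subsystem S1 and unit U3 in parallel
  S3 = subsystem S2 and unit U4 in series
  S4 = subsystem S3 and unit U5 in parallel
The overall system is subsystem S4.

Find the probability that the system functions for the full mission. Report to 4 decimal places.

0.9959

Series (U1 and U2): 0.750000 × 0.880000 = 0.660000
Parallel ([0.660000] and U3): 1 − (1 − 0.660000)(1 − 0.810000) = 0.935400
Series ([0.935400] and U4): 0.935400 × 0.850000 = 0.795090
Parallel ([0.795090] and U5): 1 − (1 − 0.795090)(1 − 0.980000) = 0.9959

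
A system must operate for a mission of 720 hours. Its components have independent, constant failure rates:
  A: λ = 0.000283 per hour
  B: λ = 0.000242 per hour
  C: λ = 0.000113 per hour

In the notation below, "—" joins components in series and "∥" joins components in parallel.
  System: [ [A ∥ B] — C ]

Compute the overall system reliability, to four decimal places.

0.8947

R(A) = exp(−0.000283 × 720) = 0.815658
R(B) = exp(−0.000242 × 720) = 0.840095
R(C) = exp(−0.000113 × 720) = 0.921862
Parallel (A and B): 1 − (1 − 0.815658)(1 − 0.840095) = 0.970523
Series ([0.970523] and C): 0.970523 × 0.921862 = 0.8947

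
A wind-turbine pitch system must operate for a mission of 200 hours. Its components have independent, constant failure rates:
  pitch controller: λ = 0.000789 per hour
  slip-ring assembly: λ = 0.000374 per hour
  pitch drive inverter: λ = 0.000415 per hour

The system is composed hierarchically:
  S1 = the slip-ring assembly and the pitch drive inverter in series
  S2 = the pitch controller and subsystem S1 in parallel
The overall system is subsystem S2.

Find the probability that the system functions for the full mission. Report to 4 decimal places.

0.9787

R(pitch controller) = exp(−0.000789 × 200) = 0.854021
R(slip-ring assembly) = exp(−0.000374 × 200) = 0.927929
R(pitch drive inverter) = exp(−0.000415 × 200) = 0.920351
Series (slip-ring assembly and pitch drive inverter): 0.927929 × 0.920351 = 0.854020
Parallel (pitch controller and [0.854020]): 1 − (1 − 0.854021)(1 − 0.854020) = 0.9787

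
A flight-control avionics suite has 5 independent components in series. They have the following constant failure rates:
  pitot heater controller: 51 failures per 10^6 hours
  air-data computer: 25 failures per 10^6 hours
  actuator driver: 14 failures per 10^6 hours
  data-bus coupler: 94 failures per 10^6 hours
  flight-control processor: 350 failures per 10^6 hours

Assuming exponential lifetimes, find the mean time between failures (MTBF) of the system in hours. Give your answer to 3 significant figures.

1870

Series of exponential components: λ_sys = Σ λ_i
λ_sys = 0.000051 + 0.000025 + 0.000014 + 0.000094 + 0.00035 = 5.3400e-04 /h
MTBF = 1 / λ_sys = 1870 h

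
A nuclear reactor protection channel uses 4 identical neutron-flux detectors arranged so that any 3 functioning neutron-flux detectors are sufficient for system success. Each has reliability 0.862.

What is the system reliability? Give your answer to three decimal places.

0.906

R = Σ_{i=3}^{4} C(4,i) p^i (1−p)^{4−i} with p = 0.862
C(4,3)·0.862^3·0.138^1 = 0.35356
C(4,4)·0.862^4·0.138^0 = 0.55211
Sum = 0.906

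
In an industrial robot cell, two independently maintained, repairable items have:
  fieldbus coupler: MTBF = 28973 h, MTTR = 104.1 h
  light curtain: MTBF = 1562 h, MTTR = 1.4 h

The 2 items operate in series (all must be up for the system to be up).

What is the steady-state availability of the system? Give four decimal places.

A(fieldbus coupler) = MTBF/(MTBF+MTTR) = 28973/(28973+104.1) = 0.996420
A(light curtain) = MTBF/(MTBF+MTTR) = 1562/(1562+1.4) = 0.999105
Series availability: 0.996420 × 0.999105 = 0.9955

0.9955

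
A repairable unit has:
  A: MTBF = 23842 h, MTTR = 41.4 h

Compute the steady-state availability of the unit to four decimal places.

0.9983

A(A) = MTBF/(MTBF+MTTR) = 23842/(23842+41.4) = 0.9983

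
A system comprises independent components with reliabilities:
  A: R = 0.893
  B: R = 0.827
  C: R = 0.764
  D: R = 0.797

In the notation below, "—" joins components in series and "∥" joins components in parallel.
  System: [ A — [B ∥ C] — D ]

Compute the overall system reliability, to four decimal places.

Parallel (B and C): 1 − (1 − 0.827000)(1 − 0.764000) = 0.959172
Series (A, [0.959172], and D): 0.893000 × 0.959172 × 0.797000 = 0.6827

0.6827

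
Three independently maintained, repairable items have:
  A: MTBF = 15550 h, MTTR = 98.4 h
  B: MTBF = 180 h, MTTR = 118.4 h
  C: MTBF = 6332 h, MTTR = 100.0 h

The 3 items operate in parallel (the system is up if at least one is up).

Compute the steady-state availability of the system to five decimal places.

0.99996

A(A) = MTBF/(MTBF+MTTR) = 15550/(15550+98.4) = 0.993712
A(B) = MTBF/(MTBF+MTTR) = 180/(180+118.4) = 0.603217
A(C) = MTBF/(MTBF+MTTR) = 6332/(6332+100.0) = 0.984453
Parallel availability: 1 − (1 − 0.993712)(1 − 0.603217)(1 − 0.984453) = 0.99996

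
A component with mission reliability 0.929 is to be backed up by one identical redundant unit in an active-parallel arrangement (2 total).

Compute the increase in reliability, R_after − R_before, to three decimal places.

0.066

R_before = 0.929
R_after = 1 − (1 − 0.929)^2 = 0.995
ΔR = 0.995 − 0.929 = 0.066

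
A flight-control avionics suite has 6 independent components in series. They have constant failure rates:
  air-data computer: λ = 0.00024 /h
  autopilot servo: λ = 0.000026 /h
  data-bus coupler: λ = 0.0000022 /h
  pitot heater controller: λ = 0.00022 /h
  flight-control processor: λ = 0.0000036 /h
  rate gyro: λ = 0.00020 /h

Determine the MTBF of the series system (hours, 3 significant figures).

1450

Series of exponential components: λ_sys = Σ λ_i
λ_sys = 0.00024 + 0.000026 + 0.0000022 + 0.00022 + 0.0000036 + 0.00020 = 6.9180e-04 /h
MTBF = 1 / λ_sys = 1450 h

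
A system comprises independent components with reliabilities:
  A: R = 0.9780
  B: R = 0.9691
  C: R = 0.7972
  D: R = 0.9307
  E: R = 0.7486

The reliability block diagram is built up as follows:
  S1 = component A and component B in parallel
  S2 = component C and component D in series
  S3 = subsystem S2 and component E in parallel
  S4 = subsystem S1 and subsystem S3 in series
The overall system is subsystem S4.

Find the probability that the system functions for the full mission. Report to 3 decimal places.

0.934

Parallel (A and B): 1 − (1 − 0.97800)(1 − 0.96910) = 0.99932
Series (C and D): 0.79720 × 0.93070 = 0.74195
Parallel ([0.74195] and E): 1 − (1 − 0.74195)(1 − 0.74860) = 0.93513
Series ([0.99932] and [0.93513]): 0.99932 × 0.93513 = 0.934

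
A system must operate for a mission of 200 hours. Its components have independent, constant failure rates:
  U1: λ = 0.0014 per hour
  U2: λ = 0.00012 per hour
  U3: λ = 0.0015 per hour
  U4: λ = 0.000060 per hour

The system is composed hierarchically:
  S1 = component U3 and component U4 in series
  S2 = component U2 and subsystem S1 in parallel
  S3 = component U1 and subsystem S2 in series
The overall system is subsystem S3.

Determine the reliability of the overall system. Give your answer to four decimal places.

R(U1) = exp(−0.0014 × 200) = 0.755784
R(U2) = exp(−0.00012 × 200) = 0.976286
R(U3) = exp(−0.0015 × 200) = 0.740818
R(U4) = exp(−0.000060 × 200) = 0.988072
Series (U3 and U4): 0.740818 × 0.988072 = 0.731982
Parallel (U2 and [0.731982]): 1 − (1 − 0.976286)(1 − 0.731982) = 0.993644
Series (U1 and [0.993644]): 0.755784 × 0.993644 = 0.7510

0.7510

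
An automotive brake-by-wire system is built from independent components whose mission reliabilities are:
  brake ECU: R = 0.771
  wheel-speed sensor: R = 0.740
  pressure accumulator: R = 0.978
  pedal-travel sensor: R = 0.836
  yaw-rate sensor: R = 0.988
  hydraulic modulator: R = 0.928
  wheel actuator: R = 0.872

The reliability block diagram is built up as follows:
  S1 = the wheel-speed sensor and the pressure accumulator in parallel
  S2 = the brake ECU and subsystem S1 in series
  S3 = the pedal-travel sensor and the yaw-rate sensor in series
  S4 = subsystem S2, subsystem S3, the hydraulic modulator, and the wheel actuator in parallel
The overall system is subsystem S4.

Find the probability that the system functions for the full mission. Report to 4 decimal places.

Parallel (wheel-speed sensor and pressure accumulator): 1 − (1 − 0.740000)(1 − 0.978000) = 0.994280
Series (brake ECU and [0.994280]): 0.771000 × 0.994280 = 0.766590
Series (pedal-travel sensor and yaw-rate sensor): 0.836000 × 0.988000 = 0.825968
Parallel ([0.766590], [0.825968], hydraulic modulator, and wheel actuator): 1 − (1 − 0.766590)(1 − 0.825968)(1 − 0.928000)(1 − 0.872000) = 0.9996

0.9996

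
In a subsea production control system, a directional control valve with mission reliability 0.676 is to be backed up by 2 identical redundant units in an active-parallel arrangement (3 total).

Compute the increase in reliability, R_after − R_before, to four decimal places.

R_before = 0.676
R_after = 1 − (1 − 0.676)^3 = 0.9660
ΔR = 0.9660 − 0.676 = 0.2900

0.2900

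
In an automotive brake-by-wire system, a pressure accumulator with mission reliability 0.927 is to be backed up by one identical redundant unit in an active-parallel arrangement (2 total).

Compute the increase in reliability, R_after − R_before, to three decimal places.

0.068

R_before = 0.927
R_after = 1 − (1 − 0.927)^2 = 0.995
ΔR = 0.995 − 0.927 = 0.068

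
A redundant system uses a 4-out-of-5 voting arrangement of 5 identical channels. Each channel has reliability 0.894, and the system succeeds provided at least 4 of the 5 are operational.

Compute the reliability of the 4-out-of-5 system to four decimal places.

R = Σ_{i=4}^{5} C(5,i) p^i (1−p)^{5−i} with p = 0.894
C(5,4)·0.894^4·0.106^1 = 0.338552
C(5,5)·0.894^5·0.106^0 = 0.571068
Sum = 0.9096

0.9096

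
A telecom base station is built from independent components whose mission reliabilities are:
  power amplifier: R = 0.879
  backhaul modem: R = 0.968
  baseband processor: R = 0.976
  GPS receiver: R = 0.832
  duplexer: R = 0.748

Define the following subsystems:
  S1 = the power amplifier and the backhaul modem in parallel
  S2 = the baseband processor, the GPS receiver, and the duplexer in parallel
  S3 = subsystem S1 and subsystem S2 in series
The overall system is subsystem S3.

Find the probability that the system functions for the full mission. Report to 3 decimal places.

Parallel (power amplifier and backhaul modem): 1 − (1 − 0.87900)(1 − 0.96800) = 0.99613
Parallel (baseband processor, GPS receiver, and duplexer): 1 − (1 − 0.97600)(1 − 0.83200)(1 − 0.74800) = 0.99898
Series ([0.99613] and [0.99898]): 0.99613 × 0.99898 = 0.995

0.995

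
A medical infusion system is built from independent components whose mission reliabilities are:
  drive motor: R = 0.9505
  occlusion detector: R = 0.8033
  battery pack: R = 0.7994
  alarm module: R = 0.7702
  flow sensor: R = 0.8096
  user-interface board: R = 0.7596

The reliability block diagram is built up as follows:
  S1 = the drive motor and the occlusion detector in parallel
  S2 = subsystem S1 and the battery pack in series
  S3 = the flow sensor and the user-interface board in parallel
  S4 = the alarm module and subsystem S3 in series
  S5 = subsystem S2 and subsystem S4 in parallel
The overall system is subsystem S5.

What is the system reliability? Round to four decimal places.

0.9448

Parallel (drive motor and occlusion detector): 1 − (1 − 0.950500)(1 − 0.803300) = 0.990263
Series ([0.990263] and battery pack): 0.990263 × 0.799400 = 0.791616
Parallel (flow sensor and user-interface board): 1 − (1 − 0.809600)(1 − 0.759600) = 0.954228
Series (alarm module and [0.954228]): 0.770200 × 0.954228 = 0.734946
Parallel ([0.791616] and [0.734946]): 1 − (1 − 0.791616)(1 − 0.734946) = 0.9448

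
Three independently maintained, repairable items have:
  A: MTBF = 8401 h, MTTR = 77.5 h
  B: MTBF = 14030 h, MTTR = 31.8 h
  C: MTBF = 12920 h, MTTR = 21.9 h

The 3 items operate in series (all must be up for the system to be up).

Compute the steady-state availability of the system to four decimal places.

0.9869

A(A) = MTBF/(MTBF+MTTR) = 8401/(8401+77.5) = 0.990859
A(B) = MTBF/(MTBF+MTTR) = 14030/(14030+31.8) = 0.997739
A(C) = MTBF/(MTBF+MTTR) = 12920/(12920+21.9) = 0.998308
Series availability: 0.990859 × 0.997739 × 0.998308 = 0.9869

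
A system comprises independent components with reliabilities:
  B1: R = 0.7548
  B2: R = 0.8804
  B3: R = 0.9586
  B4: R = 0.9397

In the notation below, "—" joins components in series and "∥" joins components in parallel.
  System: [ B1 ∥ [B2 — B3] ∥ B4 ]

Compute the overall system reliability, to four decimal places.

0.9977

Series (B2 and B3): 0.880400 × 0.958600 = 0.843951
Parallel (B1, [0.843951], and B4): 1 − (1 − 0.754800)(1 − 0.843951)(1 − 0.939700) = 0.9977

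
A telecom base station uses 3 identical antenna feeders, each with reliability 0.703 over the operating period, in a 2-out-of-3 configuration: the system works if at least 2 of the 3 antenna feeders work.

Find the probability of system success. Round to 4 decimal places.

R = Σ_{i=2}^{3} C(3,i) p^i (1−p)^{3−i} with p = 0.703
C(3,2)·0.703^2·0.297^1 = 0.440340
C(3,3)·0.703^3·0.297^0 = 0.347429
Sum = 0.7878

0.7878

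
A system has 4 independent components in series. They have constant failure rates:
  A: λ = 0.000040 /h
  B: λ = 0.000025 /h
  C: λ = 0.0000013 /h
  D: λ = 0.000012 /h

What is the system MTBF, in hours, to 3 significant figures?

12800

Series of exponential components: λ_sys = Σ λ_i
λ_sys = 0.000040 + 0.000025 + 0.0000013 + 0.000012 = 7.8300e-05 /h
MTBF = 1 / λ_sys = 12800 h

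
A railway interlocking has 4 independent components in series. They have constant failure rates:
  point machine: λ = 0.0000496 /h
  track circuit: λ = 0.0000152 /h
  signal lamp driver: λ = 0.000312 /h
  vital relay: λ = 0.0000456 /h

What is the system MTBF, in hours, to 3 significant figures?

Series of exponential components: λ_sys = Σ λ_i
λ_sys = 0.0000496 + 0.0000152 + 0.000312 + 0.0000456 = 4.2240e-04 /h
MTBF = 1 / λ_sys = 2370 h

2370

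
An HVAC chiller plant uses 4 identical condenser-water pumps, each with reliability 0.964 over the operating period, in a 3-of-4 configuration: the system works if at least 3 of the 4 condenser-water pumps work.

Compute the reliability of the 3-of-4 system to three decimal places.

R = Σ_{i=3}^{4} C(4,i) p^i (1−p)^{4−i} with p = 0.964
C(4,3)·0.964^3·0.036^1 = 0.12900
C(4,4)·0.964^4·0.036^0 = 0.86359
Sum = 0.993

0.993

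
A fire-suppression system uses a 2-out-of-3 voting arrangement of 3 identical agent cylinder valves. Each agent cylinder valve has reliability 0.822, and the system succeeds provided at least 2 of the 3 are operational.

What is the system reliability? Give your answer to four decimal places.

R = Σ_{i=2}^{3} C(3,i) p^i (1−p)^{3−i} with p = 0.822
C(3,2)·0.822^2·0.178^1 = 0.360815
C(3,3)·0.822^3·0.178^0 = 0.555412
Sum = 0.9162

0.9162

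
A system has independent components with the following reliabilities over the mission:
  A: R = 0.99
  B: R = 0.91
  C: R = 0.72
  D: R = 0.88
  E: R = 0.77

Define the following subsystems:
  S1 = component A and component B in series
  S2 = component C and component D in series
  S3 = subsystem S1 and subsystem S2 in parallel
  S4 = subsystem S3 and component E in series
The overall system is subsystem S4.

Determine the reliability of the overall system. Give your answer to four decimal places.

Series (A and B): 0.990000 × 0.910000 = 0.900900
Series (C and D): 0.720000 × 0.880000 = 0.633600
Parallel ([0.900900] and [0.633600]): 1 − (1 − 0.900900)(1 − 0.633600) = 0.963690
Series ([0.963690] and E): 0.963690 × 0.770000 = 0.7420

0.7420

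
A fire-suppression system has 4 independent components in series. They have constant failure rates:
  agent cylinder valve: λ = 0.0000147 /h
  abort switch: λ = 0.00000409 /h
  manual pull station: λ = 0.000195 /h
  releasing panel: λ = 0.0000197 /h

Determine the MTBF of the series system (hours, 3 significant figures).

4280

Series of exponential components: λ_sys = Σ λ_i
λ_sys = 0.0000147 + 0.00000409 + 0.000195 + 0.0000197 = 2.3349e-04 /h
MTBF = 1 / λ_sys = 4280 h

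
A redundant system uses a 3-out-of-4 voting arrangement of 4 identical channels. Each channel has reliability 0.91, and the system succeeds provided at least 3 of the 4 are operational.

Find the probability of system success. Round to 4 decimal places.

0.9570

R = Σ_{i=3}^{4} C(4,i) p^i (1−p)^{4−i} with p = 0.91
C(4,3)·0.91^3·0.09^1 = 0.271286
C(4,4)·0.91^4·0.09^0 = 0.685750
Sum = 0.9570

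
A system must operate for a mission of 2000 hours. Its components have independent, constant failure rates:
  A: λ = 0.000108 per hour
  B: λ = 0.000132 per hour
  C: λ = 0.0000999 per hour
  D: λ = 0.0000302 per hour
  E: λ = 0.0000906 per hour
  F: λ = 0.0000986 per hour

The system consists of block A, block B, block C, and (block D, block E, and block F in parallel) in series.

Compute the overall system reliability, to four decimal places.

0.5058

R(A) = exp(−0.000108 × 2000) = 0.805735
R(B) = exp(−0.000132 × 2000) = 0.767974
R(C) = exp(−0.0000999 × 2000) = 0.818895
R(D) = exp(−0.0000302 × 2000) = 0.941388
R(E) = exp(−0.0000906 × 2000) = 0.834268
R(F) = exp(−0.0000986 × 2000) = 0.821026
Parallel (D, E, and F): 1 − (1 − 0.941388)(1 − 0.834268)(1 − 0.821026) = 0.998261
Series (A, B, C, and [0.998261]): 0.805735 × 0.767974 × 0.818895 × 0.998261 = 0.5058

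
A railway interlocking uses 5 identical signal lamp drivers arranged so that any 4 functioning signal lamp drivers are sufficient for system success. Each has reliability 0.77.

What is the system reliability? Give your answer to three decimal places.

0.675

R = Σ_{i=4}^{5} C(5,i) p^i (1−p)^{5−i} with p = 0.77
C(5,4)·0.77^4·0.23^1 = 0.40426
C(5,5)·0.77^5·0.23^0 = 0.27068
Sum = 0.675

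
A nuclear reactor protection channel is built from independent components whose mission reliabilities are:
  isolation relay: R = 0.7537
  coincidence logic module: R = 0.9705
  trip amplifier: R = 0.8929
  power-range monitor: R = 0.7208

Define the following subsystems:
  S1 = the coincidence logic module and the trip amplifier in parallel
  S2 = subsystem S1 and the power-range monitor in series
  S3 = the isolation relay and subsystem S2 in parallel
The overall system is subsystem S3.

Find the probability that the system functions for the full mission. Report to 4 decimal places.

0.9307

Parallel (coincidence logic module and trip amplifier): 1 − (1 − 0.970500)(1 − 0.892900) = 0.996841
Series ([0.996841] and power-range monitor): 0.996841 × 0.720800 = 0.718523
Parallel (isolation relay and [0.718523]): 1 − (1 − 0.753700)(1 − 0.718523) = 0.9307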